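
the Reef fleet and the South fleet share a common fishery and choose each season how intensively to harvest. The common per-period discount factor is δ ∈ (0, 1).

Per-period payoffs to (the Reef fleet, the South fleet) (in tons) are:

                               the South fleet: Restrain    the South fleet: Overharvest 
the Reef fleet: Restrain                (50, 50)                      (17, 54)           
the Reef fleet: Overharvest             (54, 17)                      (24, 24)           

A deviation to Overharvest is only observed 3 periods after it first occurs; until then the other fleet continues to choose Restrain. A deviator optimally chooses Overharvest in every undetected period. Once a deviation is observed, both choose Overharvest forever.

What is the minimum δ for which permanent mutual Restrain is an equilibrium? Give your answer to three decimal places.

The best deviation is to choose Overharvest for all 3 undetected periods, earning 54 each, then 24 forever once detected.
Deviation value: 54(1−δ^3)/(1−δ) + 24δ^3/(1−δ); cooperation value: 50/(1−δ).
IC: 50 ≥ 54(1−δ^3) + 24δ^3 = 54 − 30δ^3.
So δ^3 ≥ 4/30 = 2/15, giving δ ≥ (2/15)^(1/3) ≈ 0.511.

0.511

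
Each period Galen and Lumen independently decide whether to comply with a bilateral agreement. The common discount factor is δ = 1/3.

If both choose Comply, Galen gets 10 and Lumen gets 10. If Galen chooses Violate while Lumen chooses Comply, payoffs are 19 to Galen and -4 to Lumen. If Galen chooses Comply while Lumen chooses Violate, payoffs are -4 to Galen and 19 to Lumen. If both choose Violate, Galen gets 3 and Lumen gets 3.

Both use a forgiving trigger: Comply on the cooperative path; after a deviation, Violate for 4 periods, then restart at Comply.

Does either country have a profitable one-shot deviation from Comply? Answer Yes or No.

Yes

Comparing payoff streams over the 5 periods until play realigns: cooperate → 10(1+δ+…+δ^4); deviate → 19 + 3(δ+…+δ^4).
Cooperation is sustained iff (10−3)(δ+…+δ^4) ≥ 19−10.
δ+…+δ^4 = 1/3·(1−(1/3)^4)/(1−1/3) = 0.4938, and (19−10)/(10−3) = 1.2857.
0.4938 < 1.2857, so cooperation is not sustainable.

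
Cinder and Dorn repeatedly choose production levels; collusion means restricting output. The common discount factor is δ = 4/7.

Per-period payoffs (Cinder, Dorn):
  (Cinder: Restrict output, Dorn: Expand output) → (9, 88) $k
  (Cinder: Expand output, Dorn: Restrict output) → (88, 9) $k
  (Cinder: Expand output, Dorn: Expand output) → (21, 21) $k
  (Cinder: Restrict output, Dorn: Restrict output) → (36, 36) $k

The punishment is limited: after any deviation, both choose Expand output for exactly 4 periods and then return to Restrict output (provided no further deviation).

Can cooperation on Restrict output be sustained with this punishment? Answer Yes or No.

No

IC: δ+…+δ^4 ≥ (88−36)/(36−21) = 52/15.
At δ = 4/7: partial sum = 1.1912 < 3.4667. Cooperation not sustainable.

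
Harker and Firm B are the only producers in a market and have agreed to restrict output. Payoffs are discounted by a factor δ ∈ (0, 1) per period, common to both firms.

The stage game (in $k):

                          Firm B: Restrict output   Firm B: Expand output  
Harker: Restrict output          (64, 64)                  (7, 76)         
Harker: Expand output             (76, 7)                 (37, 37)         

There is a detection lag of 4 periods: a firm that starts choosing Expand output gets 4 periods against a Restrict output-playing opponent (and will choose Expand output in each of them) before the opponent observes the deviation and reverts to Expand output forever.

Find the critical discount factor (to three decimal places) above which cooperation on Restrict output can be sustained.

0.745

The best deviation is to choose Expand output for all 4 undetected periods, earning 76 each, then 37 forever once detected.
Deviation value: 76(1−δ^4)/(1−δ) + 37δ^4/(1−δ); cooperation value: 64/(1−δ).
IC: 64 ≥ 76(1−δ^4) + 37δ^4 = 76 − 39δ^4.
So δ^4 ≥ 12/39 = 4/13, giving δ ≥ (4/13)^(1/4) ≈ 0.745.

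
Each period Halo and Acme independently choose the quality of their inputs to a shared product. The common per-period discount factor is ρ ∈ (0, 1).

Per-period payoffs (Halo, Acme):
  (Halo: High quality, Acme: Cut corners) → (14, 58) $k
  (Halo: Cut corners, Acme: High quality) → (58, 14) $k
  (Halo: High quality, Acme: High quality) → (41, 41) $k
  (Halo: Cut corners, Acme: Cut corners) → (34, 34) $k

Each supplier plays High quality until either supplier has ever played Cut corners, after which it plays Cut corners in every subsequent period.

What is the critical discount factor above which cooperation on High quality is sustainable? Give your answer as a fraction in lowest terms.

Cooperation forever yields 41 each period: 41/(1−ρ).
Deviating yields 58 once, then 34 forever: 58 + 34ρ/(1−ρ).
No profitable deviation requires 41/(1−ρ) ≥ 58 + 34ρ/(1−ρ).
Multiplying by (1−ρ): 41 ≥ 58(1−ρ) + 34ρ = 58 − 24ρ.
So 24ρ ≥ 17, i.e. ρ ≥ 17/24.

17/24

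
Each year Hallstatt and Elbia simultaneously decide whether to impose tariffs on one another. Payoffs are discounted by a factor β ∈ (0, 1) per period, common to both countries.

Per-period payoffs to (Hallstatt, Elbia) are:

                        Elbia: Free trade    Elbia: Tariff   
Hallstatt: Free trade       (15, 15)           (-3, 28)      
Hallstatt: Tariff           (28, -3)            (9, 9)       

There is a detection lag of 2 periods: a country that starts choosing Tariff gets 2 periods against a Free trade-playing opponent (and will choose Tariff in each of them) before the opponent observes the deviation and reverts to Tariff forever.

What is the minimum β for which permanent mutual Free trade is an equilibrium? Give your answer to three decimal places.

Deviating for the 2 undetected periods gains 28−15 = 13 per period over cooperation, then loses 15−9 = 6 per period forever once punishment starts.
Gain: 13(1 + β + … + β^1); loss: 6·β^2/(1−β).
No profitable deviation ⇔ 13(1−β^2) ≤ 6·β^2, i.e. β^2 ≥ 13/(13+6) = 13/19.
Hence β ≥ (13/19)^(1/2) ≈ 0.827.

0.827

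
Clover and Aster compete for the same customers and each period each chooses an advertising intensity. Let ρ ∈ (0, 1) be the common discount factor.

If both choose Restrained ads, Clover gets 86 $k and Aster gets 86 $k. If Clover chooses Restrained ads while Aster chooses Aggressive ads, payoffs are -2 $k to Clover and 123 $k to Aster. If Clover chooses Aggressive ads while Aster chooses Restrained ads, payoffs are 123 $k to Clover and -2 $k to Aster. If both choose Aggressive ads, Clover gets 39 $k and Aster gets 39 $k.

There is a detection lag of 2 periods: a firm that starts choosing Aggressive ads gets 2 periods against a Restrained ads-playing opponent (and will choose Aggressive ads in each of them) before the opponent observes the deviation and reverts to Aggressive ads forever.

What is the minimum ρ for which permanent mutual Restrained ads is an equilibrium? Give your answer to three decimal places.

0.664

Deviating for the 2 undetected periods gains 123−86 = 37 per period over cooperation, then loses 86−39 = 47 per period forever once punishment starts.
Gain: 37(1 + ρ + … + ρ^1); loss: 47·ρ^2/(1−ρ).
No profitable deviation ⇔ 37(1−ρ^2) ≤ 47·ρ^2, i.e. ρ^2 ≥ 37/(37+47) = 37/84.
Hence ρ ≥ (37/84)^(1/2) ≈ 0.664.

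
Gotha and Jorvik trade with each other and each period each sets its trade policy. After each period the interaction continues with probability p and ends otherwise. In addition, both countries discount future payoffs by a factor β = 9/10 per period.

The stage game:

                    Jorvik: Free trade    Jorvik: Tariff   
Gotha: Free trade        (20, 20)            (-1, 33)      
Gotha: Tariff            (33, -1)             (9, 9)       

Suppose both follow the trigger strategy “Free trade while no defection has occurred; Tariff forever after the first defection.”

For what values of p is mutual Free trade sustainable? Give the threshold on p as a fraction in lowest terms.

65/108

With continuation probability p and discount β, the effective per-period discount factor is βp.
Grim-trigger IC: βp ≥ (33−20)/(33−9) = 13/24.
So p ≥ (13/24)/(9/10) = 65/108.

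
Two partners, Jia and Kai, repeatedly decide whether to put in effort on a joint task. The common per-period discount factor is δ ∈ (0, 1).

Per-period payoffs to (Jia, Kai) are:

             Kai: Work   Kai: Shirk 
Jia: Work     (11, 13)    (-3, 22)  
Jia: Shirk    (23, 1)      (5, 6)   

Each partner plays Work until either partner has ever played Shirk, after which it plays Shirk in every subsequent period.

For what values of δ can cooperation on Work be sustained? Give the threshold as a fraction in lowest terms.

2/3

For Jia: deviation gain 23−11 = 12, per-period punishment loss 11−5 = 6. IC gives δ ≥ 12/18 = 2/3.
For Kai: gain 9, loss 7 per period, so δ ≥ 9/16.
The tighter constraint is Jia's, so cooperation needs δ ≥ 2/3.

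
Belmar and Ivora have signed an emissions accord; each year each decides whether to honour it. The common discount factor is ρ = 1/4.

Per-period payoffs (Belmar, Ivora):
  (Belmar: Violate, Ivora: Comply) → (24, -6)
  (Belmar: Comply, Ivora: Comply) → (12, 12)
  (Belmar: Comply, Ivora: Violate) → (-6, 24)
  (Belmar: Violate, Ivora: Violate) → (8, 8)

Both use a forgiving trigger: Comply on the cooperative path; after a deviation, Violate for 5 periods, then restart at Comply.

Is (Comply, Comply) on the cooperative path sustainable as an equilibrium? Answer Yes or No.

No

IC: ρ+…+ρ^5 ≥ (24−12)/(12−8) = 3.
At ρ = 1/4: partial sum = 0.3330 < 3.0000. Cooperation not sustainable.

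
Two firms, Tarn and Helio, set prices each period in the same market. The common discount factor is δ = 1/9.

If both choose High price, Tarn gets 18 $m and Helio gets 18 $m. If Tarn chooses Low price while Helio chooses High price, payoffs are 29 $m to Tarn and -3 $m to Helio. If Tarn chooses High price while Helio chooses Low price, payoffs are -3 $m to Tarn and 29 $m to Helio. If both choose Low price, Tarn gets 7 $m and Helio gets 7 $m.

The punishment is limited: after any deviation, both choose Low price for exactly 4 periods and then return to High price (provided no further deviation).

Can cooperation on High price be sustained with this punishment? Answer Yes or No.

IC: δ+…+δ^4 ≥ (29−18)/(18−7) = 1.
At δ = 1/9: partial sum = 0.1250 < 1.0000. Cooperation not sustainable.

No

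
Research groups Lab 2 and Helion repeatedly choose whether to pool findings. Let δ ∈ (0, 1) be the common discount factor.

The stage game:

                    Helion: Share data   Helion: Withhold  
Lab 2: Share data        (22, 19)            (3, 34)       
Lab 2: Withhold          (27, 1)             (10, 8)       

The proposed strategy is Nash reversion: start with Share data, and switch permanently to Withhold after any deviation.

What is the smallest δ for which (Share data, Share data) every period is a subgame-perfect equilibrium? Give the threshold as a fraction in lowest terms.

15/26

Lab 2: cooperation gives 22 each period; deviation gives 27 once then 10 forever.
  22/(1−δ) ≥ 27 + 10δ/(1−δ) ⇒ δ ≥ 5/17.
Helion: cooperation gives 19 each period; deviation gives 34 once then 8 forever.
  δ ≥ 15/26.
Both must hold, so the binding constraint is Helion's: δ ≥ 15/26.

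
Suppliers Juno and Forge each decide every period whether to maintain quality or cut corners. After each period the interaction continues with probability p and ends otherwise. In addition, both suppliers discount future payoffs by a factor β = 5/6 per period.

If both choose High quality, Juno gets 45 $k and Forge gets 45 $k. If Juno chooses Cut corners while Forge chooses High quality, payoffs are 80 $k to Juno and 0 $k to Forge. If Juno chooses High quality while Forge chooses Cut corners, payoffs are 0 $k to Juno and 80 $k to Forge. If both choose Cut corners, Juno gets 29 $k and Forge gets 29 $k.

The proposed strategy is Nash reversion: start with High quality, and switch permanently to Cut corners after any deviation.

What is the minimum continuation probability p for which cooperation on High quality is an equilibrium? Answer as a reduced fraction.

With continuation probability p and discount β, the effective per-period discount factor is βp.
Grim-trigger IC: βp ≥ (80−45)/(80−29) = 35/51.
So p ≥ (35/51)/(5/6) = 14/17.

14/17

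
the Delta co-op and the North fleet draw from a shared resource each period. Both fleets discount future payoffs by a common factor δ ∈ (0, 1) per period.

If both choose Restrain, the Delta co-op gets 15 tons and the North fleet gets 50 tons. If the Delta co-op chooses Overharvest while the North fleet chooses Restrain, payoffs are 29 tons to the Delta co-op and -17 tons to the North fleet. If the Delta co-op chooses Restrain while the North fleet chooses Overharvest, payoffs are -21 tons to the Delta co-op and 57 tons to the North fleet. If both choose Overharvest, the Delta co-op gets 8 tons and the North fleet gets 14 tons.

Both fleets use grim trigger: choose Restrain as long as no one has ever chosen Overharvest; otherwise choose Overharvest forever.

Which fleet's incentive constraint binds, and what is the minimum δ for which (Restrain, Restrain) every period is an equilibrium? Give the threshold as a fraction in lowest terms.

the Delta co-op; δ ≥ 2/3

the Delta co-op's threshold: (29−15)/(29−8) = 2/3.
the North fleet's threshold: (57−50)/(57−14) = 7/43.
2/3 > 7/43, so the Delta co-op binds and δ* = 2/3.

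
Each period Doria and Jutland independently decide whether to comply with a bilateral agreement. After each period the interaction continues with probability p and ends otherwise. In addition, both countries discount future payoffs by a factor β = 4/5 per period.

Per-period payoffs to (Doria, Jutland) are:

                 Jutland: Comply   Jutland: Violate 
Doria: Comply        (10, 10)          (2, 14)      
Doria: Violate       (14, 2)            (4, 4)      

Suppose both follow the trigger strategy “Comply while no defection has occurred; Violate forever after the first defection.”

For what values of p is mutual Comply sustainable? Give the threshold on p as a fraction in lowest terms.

1/2

Expected continuation weight on next period's payoff is β·p = 4/5·p, which plays the role of the discount factor.
Cooperation requires 4/5·p ≥ (14−10)/(14−4) = 2/5, hence p ≥ 1/2.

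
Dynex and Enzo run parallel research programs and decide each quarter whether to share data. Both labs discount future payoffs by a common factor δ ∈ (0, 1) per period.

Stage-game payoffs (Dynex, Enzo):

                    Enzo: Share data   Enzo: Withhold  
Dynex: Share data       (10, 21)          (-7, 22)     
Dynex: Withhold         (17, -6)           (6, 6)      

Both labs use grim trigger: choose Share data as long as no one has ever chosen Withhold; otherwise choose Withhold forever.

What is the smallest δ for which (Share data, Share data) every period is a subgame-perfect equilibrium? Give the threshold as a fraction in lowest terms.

Dynex's threshold: (17−10)/(17−6) = 7/11.
Enzo's threshold: (22−21)/(22−6) = 1/16.
7/11 > 1/16, so Dynex binds and δ* = 7/11.

7/11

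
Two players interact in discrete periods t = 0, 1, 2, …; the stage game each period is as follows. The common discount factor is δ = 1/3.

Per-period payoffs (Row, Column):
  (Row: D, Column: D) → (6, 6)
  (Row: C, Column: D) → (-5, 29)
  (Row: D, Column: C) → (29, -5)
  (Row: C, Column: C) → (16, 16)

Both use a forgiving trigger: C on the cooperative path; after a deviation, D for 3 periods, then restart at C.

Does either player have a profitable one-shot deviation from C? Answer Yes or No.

Yes

A one-shot deviation gives 29 now, then 6 for 3 periods, then back to 16.
Gain from deviating: (29−16) today; loss: (16−6) in each of the next 3 periods.
No-deviation condition: (16−6)(δ+…+δ^3) ≥ 29−16, i.e. δ+…+δ^3 ≥ 13/10.
At δ = 1/3: δ+…+δ^3 = 0.4815 < 1.3000.
So cooperation is not sustainable.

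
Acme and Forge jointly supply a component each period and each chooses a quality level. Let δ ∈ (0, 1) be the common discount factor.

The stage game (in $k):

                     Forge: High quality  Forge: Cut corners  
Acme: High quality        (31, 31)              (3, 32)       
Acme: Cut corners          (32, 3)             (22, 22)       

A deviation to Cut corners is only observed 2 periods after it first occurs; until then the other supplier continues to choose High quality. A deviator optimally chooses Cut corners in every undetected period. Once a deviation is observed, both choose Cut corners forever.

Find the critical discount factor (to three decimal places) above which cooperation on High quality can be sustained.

0.316

A deviator earns 32 for 2 periods, then 22 forever; cooperating earns 31 forever. Multiplying the IC by (1−δ):
31 ≥ 32(1−δ^2) + 22δ^2, so 10·δ^2 ≥ 1 and δ^2 ≥ 1/10.
δ ≥ (1/10)^(1/2) ≈ 0.316.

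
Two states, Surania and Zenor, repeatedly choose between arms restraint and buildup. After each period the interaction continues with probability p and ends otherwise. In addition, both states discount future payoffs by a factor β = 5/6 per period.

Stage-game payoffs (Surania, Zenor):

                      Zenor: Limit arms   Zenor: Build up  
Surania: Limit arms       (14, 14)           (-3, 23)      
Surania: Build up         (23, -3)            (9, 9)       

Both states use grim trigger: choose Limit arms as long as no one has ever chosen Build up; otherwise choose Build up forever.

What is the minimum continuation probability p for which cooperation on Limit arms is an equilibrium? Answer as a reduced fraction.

27/35

With continuation probability p and discount β, the effective per-period discount factor is βp.
Grim-trigger IC: βp ≥ (23−14)/(23−9) = 9/14.
So p ≥ (9/14)/(5/6) = 27/35.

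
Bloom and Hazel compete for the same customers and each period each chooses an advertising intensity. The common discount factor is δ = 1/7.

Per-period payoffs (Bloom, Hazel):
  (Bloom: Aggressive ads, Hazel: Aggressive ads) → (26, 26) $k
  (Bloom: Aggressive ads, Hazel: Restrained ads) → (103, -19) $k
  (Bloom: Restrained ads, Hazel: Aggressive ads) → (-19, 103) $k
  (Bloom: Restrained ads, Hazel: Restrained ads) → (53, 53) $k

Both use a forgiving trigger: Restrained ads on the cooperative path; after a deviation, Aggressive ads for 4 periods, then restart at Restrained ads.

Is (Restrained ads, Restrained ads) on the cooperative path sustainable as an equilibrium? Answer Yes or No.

No

Comparing payoff streams over the 5 periods until play realigns: cooperate → 53(1+δ+…+δ^4); deviate → 103 + 26(δ+…+δ^4).
Cooperation is sustained iff (53−26)(δ+…+δ^4) ≥ 103−53.
δ+…+δ^4 = 1/7·(1−(1/7)^4)/(1−1/7) = 0.1666, and (103−53)/(53−26) = 1.8519.
0.1666 < 1.8519, so cooperation is not sustainable.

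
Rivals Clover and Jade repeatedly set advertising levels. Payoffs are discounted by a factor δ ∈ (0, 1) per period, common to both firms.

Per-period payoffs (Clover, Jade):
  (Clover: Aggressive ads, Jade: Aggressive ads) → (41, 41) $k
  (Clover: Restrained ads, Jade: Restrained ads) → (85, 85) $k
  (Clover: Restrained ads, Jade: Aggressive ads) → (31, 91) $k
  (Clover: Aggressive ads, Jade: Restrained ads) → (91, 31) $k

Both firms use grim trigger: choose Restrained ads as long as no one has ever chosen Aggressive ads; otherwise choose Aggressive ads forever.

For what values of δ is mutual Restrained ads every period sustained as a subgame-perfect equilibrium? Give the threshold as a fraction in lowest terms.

3/25

One-period gain from deviating is 91 − 85 = 6. The loss is 85 − 41 = 44 in every subsequent period, with present value 44·δ/(1−δ).
Deviation is unprofitable when 44·δ/(1−δ) ≥ 6, i.e. δ/(1−δ) ≥ 3/22.
Equivalently δ ≥ 6/(6+44) = 3/25.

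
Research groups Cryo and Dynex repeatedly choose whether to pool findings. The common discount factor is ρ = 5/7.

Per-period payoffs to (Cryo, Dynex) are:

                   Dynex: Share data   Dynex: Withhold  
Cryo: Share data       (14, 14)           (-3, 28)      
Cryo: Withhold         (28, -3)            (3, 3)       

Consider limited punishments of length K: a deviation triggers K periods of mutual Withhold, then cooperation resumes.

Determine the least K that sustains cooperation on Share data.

IC: ρ(1−ρ^K)/(1−ρ) ≥ (28−14)/(14−3) = 14/11.
With ρ = 5/7: need 1 − ρ^K ≥ 14/11·(1−5/7)/(5/7), i.e. ρ^K ≤ 0.4909.
Since (5/7)^2 = 0.5102 and (5/7)^3 = 0.3644, the smallest such K is 3.

3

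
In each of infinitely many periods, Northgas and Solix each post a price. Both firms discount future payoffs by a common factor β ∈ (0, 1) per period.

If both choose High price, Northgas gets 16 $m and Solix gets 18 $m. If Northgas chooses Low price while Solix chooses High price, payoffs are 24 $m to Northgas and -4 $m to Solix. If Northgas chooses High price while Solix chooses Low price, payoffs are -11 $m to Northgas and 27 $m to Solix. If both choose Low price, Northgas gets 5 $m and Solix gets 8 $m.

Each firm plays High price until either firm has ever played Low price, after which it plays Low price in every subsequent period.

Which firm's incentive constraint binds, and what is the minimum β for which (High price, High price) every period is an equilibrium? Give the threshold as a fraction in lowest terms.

For Northgas: deviation gain 24−16 = 8, per-period punishment loss 16−5 = 11. IC gives β ≥ 8/19.
For Solix: gain 9, loss 10 per period, so β ≥ 9/19.
The tighter constraint is Solix's, so cooperation needs β ≥ 9/19.

Solix; β ≥ 9/19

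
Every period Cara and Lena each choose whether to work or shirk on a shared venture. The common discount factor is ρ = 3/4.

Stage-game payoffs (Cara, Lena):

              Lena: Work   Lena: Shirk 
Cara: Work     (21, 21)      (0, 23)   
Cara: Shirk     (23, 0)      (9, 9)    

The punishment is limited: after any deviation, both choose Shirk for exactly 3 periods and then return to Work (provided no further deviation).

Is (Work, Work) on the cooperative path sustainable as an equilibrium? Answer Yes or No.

IC: ρ+…+ρ^3 ≥ (23−21)/(21−9) = 1/6.
At ρ = 3/4: partial sum = 1.7344 ≥ 0.1667. Cooperation sustainable.

Yes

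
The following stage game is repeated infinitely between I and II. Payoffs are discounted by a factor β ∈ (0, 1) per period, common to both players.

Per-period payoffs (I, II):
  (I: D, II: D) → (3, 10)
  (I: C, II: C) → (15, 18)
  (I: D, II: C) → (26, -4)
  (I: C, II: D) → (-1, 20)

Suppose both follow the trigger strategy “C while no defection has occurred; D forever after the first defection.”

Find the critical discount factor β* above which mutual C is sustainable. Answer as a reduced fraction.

11/23

I: cooperation gives 15 each period; deviation gives 26 once then 3 forever.
  15/(1−β) ≥ 26 + 3β/(1−β) ⇒ β ≥ 11/23.
II: cooperation gives 18 each period; deviation gives 20 once then 10 forever.
  β ≥ 2/10 = 1/5.
Both must hold, so the binding constraint is I's: β ≥ 11/23.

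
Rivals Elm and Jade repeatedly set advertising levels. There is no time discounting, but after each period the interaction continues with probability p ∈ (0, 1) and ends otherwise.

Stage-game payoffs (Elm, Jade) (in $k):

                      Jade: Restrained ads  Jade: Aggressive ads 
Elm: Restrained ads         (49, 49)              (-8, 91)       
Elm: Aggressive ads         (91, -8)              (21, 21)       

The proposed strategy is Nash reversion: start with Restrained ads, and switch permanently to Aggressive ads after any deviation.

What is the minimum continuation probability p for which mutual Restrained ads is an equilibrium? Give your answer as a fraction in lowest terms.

3/5

With no time discounting, the continuation probability p plays the role of the discount factor.
Grim-trigger IC: 49/(1−p) ≥ 91 + 21p/(1−p) ⇒ p ≥ (91−49)/(91−21) = 3/5.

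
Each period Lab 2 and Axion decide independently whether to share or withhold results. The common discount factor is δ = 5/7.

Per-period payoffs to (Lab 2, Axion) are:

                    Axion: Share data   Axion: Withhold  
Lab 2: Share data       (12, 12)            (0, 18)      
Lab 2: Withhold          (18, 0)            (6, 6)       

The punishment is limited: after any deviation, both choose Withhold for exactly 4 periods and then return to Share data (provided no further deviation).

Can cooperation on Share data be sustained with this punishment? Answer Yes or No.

Comparing payoff streams over the 5 periods until play realigns: cooperate → 12(1+δ+…+δ^4); deviate → 18 + 6(δ+…+δ^4).
Cooperation is sustained iff (12−6)(δ+…+δ^4) ≥ 18−12.
δ+…+δ^4 = 5/7·(1−(5/7)^4)/(1−5/7) = 1.8492, and (18−12)/(12−6) = 1.0000.
1.8492 ≥ 1.0000, so cooperation is sustainable.

Yes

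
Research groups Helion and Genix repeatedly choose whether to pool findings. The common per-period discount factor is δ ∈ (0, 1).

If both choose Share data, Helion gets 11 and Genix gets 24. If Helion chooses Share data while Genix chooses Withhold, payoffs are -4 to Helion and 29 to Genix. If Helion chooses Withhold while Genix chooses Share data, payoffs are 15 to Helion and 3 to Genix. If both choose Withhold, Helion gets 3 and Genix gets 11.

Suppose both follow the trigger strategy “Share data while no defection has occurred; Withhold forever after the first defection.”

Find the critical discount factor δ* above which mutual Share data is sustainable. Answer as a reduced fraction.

For Helion: deviation gain 15−11 = 4, per-period punishment loss 11−3 = 8. IC gives δ ≥ 4/12 = 1/3.
For Genix: gain 5, loss 13 per period, so δ ≥ 5/18.
The tighter constraint is Helion's, so cooperation needs δ ≥ 1/3.

1/3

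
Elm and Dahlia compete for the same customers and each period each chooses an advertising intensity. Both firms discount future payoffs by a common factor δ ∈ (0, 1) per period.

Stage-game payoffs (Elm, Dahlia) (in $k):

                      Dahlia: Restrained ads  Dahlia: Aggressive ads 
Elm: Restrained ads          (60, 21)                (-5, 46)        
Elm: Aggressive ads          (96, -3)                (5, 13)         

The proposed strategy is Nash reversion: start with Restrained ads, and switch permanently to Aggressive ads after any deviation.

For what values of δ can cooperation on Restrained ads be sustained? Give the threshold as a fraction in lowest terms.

25/33

For Elm: deviation gain 96−60 = 36, per-period punishment loss 60−5 = 55. IC gives δ ≥ 36/91.
For Dahlia: gain 25, loss 8 per period, so δ ≥ 25/33.
The tighter constraint is Dahlia's, so cooperation needs δ ≥ 25/33.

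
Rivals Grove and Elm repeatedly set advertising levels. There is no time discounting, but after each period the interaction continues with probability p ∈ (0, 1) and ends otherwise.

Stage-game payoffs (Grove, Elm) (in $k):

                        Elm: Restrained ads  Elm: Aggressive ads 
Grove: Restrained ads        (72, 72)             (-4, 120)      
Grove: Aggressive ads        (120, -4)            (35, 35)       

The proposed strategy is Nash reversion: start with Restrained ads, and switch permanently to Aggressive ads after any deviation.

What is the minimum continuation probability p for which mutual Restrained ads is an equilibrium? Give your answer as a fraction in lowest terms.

48/85

With no time discounting, the continuation probability p plays the role of the discount factor.
Grim-trigger IC: 72/(1−p) ≥ 120 + 35p/(1−p) ⇒ p ≥ (120−72)/(120−35) = 48/85.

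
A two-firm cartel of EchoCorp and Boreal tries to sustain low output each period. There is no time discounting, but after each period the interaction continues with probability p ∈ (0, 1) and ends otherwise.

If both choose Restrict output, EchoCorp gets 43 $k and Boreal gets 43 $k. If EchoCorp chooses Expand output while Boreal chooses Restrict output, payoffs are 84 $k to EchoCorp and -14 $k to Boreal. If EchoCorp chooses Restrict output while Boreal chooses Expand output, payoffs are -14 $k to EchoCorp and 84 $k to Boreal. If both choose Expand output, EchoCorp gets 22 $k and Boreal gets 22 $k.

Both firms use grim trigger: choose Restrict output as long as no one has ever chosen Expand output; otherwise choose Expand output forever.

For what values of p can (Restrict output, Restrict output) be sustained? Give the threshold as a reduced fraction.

With no time discounting, the continuation probability p plays the role of the discount factor.
Grim-trigger IC: 43/(1−p) ≥ 84 + 22p/(1−p) ⇒ p ≥ (84−43)/(84−22) = 41/62.

41/62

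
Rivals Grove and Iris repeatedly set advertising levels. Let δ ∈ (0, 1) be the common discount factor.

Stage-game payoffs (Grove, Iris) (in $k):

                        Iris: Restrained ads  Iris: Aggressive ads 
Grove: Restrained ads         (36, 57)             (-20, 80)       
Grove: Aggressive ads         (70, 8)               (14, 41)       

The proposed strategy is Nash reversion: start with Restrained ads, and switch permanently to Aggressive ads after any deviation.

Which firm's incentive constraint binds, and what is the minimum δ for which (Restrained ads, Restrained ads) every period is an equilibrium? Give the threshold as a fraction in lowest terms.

Grove; δ ≥ 17/28

Grove: cooperation gives 36 each period; deviation gives 70 once then 14 forever.
  36/(1−δ) ≥ 70 + 14δ/(1−δ) ⇒ δ ≥ 34/56 = 17/28.
Iris: cooperation gives 57 each period; deviation gives 80 once then 41 forever.
  δ ≥ 23/39.
Both must hold, so the binding constraint is Grove's: δ ≥ 17/28.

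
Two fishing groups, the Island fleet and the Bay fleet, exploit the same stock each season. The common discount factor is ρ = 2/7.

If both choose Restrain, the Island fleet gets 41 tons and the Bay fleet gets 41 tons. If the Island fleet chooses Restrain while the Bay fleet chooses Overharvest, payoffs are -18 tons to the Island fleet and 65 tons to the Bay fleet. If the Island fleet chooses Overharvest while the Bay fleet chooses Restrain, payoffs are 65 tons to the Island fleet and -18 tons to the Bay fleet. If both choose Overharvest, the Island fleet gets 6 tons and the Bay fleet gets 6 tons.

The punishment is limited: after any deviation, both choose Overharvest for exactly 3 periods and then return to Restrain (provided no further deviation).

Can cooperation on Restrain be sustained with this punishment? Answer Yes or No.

IC: ρ+…+ρ^3 ≥ (65−41)/(41−6) = 24/35.
At ρ = 2/7: partial sum = 0.3907 < 0.6857. Cooperation not sustainable.

No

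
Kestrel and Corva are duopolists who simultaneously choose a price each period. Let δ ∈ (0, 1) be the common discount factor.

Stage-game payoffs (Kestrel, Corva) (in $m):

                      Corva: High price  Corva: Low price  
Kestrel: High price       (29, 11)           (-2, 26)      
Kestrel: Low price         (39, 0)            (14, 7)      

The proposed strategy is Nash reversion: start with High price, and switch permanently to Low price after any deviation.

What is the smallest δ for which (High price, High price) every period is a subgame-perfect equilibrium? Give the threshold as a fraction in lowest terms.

Kestrel: cooperation gives 29 each period; deviation gives 39 once then 14 forever.
  29/(1−δ) ≥ 39 + 14δ/(1−δ) ⇒ δ ≥ 10/25 = 2/5.
Corva: cooperation gives 11 each period; deviation gives 26 once then 7 forever.
  δ ≥ 15/19.
Both must hold, so the binding constraint is Corva's: δ ≥ 15/19.

15/19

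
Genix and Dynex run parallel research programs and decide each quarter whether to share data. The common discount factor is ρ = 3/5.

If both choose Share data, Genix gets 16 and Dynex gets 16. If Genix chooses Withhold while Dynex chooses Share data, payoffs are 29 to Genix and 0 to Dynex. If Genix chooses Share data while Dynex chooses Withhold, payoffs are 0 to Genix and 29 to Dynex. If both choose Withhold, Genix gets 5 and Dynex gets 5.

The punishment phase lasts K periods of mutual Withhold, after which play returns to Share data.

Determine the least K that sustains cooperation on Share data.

4

Need Σ_{k=1}^{K} ρ^k ≥ (29−16)/(16−5) = 1.1818 at ρ = 3/5.
At K = 3 the sum is 1.1760 < 1.1818; at K = 4 it is 1.3056 ≥ 1.1818.
So the minimum punishment length is K = 4.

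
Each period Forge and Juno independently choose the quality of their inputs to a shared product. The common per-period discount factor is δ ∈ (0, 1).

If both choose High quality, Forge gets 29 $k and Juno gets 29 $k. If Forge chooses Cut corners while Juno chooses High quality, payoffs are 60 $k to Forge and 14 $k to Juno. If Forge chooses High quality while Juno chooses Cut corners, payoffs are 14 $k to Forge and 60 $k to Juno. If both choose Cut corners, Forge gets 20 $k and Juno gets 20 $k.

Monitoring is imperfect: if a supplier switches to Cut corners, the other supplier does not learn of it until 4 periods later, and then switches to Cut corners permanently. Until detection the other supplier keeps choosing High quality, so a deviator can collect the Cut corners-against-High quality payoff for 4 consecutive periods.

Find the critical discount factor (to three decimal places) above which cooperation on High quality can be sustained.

0.938

Deviating for the 4 undetected periods gains 60−29 = 31 per period over cooperation, then loses 29−20 = 9 per period forever once punishment starts.
Gain: 31(1 + δ + … + δ^3); loss: 9·δ^4/(1−δ).
No profitable deviation ⇔ 31(1−δ^4) ≤ 9·δ^4, i.e. δ^4 ≥ 31/(31+9) = 31/40.
Hence δ ≥ (31/40)^(1/4) ≈ 0.938.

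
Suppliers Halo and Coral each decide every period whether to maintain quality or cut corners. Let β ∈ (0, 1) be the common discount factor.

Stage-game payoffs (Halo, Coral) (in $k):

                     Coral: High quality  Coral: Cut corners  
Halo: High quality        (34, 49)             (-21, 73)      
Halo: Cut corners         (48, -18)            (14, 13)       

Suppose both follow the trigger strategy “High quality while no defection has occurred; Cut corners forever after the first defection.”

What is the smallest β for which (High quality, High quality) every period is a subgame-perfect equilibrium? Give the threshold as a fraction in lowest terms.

Halo: cooperation gives 34 each period; deviation gives 48 once then 14 forever.
  34/(1−β) ≥ 48 + 14β/(1−β) ⇒ β ≥ 14/34 = 7/17.
Coral: cooperation gives 49 each period; deviation gives 73 once then 13 forever.
  β ≥ 24/60 = 2/5.
Both must hold, so the binding constraint is Halo's: β ≥ 7/17.

7/17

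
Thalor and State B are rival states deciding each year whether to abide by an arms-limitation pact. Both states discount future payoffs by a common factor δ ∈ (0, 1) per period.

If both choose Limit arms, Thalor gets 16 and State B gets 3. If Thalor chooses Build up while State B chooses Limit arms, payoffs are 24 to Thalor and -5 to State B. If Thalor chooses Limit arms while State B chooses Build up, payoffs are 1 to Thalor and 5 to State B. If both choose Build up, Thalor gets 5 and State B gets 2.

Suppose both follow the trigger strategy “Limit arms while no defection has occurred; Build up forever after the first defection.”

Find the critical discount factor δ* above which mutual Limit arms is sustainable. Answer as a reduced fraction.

For Thalor: deviation gain 24−16 = 8, per-period punishment loss 16−5 = 11. IC gives δ ≥ 8/19.
For State B: gain 2, loss 1 per period, so δ ≥ 2/3.
The tighter constraint is State B's, so cooperation needs δ ≥ 2/3.

2/3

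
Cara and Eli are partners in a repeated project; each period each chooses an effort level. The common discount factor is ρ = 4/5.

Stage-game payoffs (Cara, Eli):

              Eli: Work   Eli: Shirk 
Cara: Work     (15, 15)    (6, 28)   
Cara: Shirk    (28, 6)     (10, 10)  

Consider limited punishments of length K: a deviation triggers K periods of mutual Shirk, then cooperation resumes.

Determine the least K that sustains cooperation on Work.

IC: ρ(1−ρ^K)/(1−ρ) ≥ (28−15)/(15−10) = 13/5.
With ρ = 4/5: need 1 − ρ^K ≥ 13/5·(1−4/5)/(4/5), i.e. ρ^K ≤ 0.3500.
Since (4/5)^4 = 0.4096 and (4/5)^5 = 0.3277, the smallest such K is 5.

5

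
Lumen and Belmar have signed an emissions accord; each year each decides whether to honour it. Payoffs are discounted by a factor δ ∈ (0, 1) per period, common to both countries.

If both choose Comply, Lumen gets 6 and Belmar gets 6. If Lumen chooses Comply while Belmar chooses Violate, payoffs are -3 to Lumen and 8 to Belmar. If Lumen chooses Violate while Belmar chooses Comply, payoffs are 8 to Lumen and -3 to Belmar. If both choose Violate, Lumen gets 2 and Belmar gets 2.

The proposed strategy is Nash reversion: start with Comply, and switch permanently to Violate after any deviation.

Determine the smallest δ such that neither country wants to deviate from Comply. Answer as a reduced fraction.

1/3

Cooperation forever yields 6 each period: 6/(1−δ).
Deviating yields 8 once, then 2 forever: 8 + 2δ/(1−δ).
No profitable deviation requires 6/(1−δ) ≥ 8 + 2δ/(1−δ).
Multiplying by (1−δ): 6 ≥ 8(1−δ) + 2δ = 8 − 6δ.
So 6δ ≥ 2, i.e. δ ≥ 2/6 = 1/3.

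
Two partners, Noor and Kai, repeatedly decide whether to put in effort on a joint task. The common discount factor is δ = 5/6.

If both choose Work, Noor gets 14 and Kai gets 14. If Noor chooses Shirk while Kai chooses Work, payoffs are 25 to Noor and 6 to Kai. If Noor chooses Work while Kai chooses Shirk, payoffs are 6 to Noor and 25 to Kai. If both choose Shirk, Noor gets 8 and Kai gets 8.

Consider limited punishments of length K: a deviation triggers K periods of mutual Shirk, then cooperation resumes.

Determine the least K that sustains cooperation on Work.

3

Need Σ_{k=1}^{K} δ^k ≥ (25−14)/(14−8) = 1.8333 at δ = 5/6.
At K = 2 the sum is 1.5278 < 1.8333; at K = 3 it is 2.1065 ≥ 1.8333.
So the minimum punishment length is K = 3.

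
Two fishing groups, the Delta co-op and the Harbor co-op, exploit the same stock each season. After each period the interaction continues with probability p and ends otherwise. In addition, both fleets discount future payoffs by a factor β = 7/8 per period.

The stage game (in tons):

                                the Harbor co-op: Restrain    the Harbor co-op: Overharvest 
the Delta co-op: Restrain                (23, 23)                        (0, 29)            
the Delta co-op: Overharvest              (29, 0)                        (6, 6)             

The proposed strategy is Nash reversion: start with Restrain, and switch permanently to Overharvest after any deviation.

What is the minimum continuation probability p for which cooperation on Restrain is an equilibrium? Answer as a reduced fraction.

48/161

With continuation probability p and discount β, the effective per-period discount factor is βp.
Grim-trigger IC: βp ≥ (29−23)/(29−6) = 6/23.
So p ≥ (6/23)/(7/8) = 48/161.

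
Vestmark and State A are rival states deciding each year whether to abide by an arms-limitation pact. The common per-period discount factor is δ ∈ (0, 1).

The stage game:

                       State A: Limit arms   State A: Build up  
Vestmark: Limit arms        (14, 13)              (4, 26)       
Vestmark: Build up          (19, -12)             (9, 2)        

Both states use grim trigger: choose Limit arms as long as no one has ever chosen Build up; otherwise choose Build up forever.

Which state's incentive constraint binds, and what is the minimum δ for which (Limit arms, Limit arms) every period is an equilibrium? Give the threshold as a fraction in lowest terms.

Vestmark: cooperation gives 14 each period; deviation gives 19 once then 9 forever.
  14/(1−δ) ≥ 19 + 9δ/(1−δ) ⇒ δ ≥ 5/10 = 1/2.
State A: cooperation gives 13 each period; deviation gives 26 once then 2 forever.
  δ ≥ 13/24.
Both must hold, so the binding constraint is State A's: δ ≥ 13/24.

State A; δ ≥ 13/24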